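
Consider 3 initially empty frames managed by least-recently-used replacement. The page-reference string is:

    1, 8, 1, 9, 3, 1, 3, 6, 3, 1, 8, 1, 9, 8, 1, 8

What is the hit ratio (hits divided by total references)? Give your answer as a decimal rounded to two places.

1 → fault, frames [1]
8 → fault, frames [1, 8]
1 → hit
9 → fault, frames [8, 1, 9]
3 → fault, evict 8, frames [1, 9, 3]
1 → hit
3 → hit
6 → fault, evict 9, frames [1, 3, 6]
3 → hit
1 → hit
8 → fault, evict 6, frames [3, 1, 8]
1 → hit
9 → fault, evict 3, frames [8, 1, 9]
8 → hit
1 → hit
8 → hit
Hits: 9 of 16 references → 9/16 = 0.5625.

0.56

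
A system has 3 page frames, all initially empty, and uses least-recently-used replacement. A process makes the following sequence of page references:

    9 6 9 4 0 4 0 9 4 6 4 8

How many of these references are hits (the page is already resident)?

6

9 → miss, frames {9}
6 → miss, frames {9,6}
9 → hit
4 → miss, frames {6,9,4}
0 → miss, evict 6, frames {9,4,0}
4 → hit
0 → hit
9 → hit
4 → hit
6 → miss, evict 0, frames {9,4,6}
4 → hit
8 → miss, evict 9, frames {6,4,8}
Hits: 6.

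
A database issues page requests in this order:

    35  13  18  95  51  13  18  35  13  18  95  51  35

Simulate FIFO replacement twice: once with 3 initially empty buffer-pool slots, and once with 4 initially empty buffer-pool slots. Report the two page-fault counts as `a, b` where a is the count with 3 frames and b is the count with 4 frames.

10, 11

3 frames: F F F F F F F F . . F F . → 10 faults.
4 frames: F F F F F . . F F F F F F → 11 faults.
11 > 10: adding a frame increased faults — Belady's anomaly.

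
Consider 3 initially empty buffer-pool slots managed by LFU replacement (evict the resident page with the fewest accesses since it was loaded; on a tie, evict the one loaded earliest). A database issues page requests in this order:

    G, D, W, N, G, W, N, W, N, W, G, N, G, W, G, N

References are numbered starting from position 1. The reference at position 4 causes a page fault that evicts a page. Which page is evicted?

pos 1: G: miss, frames [G]
pos 2: D: miss, frames [G, D]
pos 3: W: miss, frames [G, D, W]
pos 4: N: miss, evict G, frames [D, W, N]
At position 4, page G is evicted.

G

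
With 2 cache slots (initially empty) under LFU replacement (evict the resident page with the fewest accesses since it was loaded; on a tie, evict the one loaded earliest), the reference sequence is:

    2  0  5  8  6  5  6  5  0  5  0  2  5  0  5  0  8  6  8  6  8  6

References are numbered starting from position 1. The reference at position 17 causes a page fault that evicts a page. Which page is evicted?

0

pos 1: 2 -> fault, frames [2]
pos 2: 0 -> fault, frames [2, 0]
pos 3: 5 -> fault, evict 2, frames [0, 5]
pos 4: 8 -> fault, evict 0, frames [5, 8]
pos 5: 6 -> fault, evict 5, frames [8, 6]
pos 6: 5 -> fault, evict 8, frames [6, 5]
pos 7: 6 -> hit
pos 8: 5 -> hit
pos 9: 0 -> fault, evict 6, frames [5, 0]
pos 10: 5 -> hit
pos 11: 0 -> hit
pos 12: 2 -> fault, evict 0, frames [5, 2]
pos 13: 5 -> hit
pos 14: 0 -> fault, evict 2, frames [5, 0]
pos 15: 5 -> hit
pos 16: 0 -> hit
pos 17: 8 -> fault, evict 0, frames [5, 8]
At position 17, page 0 is evicted.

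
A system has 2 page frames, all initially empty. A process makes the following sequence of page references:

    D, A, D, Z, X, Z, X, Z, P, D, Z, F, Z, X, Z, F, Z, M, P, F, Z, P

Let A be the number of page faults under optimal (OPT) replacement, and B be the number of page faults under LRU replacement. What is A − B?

Under OPT: F F . F F . . . F F . F . F . F . F F . F . → 12 faults.
Under LRU: F F . F F . . . F F F F . F . F . F F F F F → 15 faults.
A − B = 12 − 15 = -3.

-3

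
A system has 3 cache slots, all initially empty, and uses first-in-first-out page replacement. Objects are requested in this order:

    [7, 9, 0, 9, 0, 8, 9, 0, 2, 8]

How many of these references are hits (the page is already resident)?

5

7 → fault, frames (7)
9 → fault, frames (7 9)
0 → fault, frames (7 9 0)
9 → hit
0 → hit
8 → fault, evict 7, frames (9 0 8)
9 → hit
0 → hit
2 → fault, evict 9, frames (0 8 2)
8 → hit
Hits: 5.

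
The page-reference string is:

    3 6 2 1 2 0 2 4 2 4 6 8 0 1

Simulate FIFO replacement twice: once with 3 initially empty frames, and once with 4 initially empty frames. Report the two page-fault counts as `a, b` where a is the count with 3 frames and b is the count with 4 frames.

3 frames: F F F F . F . F F . F F F F → 11 faults.
4 frames: F F F F . F . F . . F F . F → 9 faults.
9 < 11: adding a frame reduced faults, as is typical.

11, 9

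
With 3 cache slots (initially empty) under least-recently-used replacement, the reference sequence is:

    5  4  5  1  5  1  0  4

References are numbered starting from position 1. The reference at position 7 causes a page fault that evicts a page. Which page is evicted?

pos 1: 5: miss, frames {5}
pos 2: 4: miss, frames {5,4}
pos 3: 5: hit
pos 4: 1: miss, frames {4,5,1}
pos 5: 5: hit
pos 6: 1: hit
pos 7: 0: miss, evict 4, frames {5,1,0}
At position 7, page 4 is evicted.

4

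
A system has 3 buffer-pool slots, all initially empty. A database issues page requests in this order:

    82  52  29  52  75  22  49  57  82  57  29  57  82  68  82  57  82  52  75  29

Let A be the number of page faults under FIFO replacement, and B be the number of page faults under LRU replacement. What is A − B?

Under FIFO: F F F . F F F F F . F . . F . F F F F F → 15 faults.
Under LRU: F F F . F F F F F . F . . F . . . F F F → 13 faults.
A − B = 15 − 13 = 2.

2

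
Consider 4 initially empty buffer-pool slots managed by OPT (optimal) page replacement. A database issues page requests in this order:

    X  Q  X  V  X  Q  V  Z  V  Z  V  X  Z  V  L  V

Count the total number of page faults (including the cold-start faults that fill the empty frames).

5

X: fault, frames (X)
Q: fault, frames (X Q)
X: hit
V: fault, frames (X Q V)
X: hit
Q: hit
V: hit
Z: fault, frames (X Q V Z)
V: hit
Z: hit
V: hit
X: hit
Z: hit
V: hit
L: fault, evict Z, frames (X Q V L)
V: hit
Page faults: 5.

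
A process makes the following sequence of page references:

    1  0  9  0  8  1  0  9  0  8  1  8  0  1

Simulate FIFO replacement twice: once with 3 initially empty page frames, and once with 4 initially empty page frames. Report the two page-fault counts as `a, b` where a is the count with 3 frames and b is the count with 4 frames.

3 frames: F F F . F F F F . F F . F . → 10 faults.
4 frames: F F F . F . . . . . . . . . → 4 faults.
4 < 10: adding a frame reduced faults, as is typical.

10, 4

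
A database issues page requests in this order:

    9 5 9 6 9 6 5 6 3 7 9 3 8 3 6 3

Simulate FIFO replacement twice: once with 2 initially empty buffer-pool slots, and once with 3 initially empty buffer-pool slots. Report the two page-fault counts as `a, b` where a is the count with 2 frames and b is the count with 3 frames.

13, 9

2 frames: F F . F F . F F F F F F F . F F → 13 faults.
3 frames: F F . F . . . . F F F . F F F . → 9 faults.
9 < 13: adding a frame reduced faults, as is typical.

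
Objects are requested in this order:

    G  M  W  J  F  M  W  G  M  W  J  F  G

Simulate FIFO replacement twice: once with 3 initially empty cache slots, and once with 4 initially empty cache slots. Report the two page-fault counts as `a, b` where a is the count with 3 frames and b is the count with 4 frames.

3 frames: F F F F F F F F . . F F . → 10 faults.
4 frames: F F F F F . . F F F F F F → 11 faults.
11 > 10: adding a frame increased faults — Belady's anomaly.

10, 11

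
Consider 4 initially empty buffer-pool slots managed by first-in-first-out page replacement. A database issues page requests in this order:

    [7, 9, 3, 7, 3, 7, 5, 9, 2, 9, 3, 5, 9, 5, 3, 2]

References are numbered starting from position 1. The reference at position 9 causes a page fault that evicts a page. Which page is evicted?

pos 1: 7: miss, frames [7]
pos 2: 9: miss, frames [7, 9]
pos 3: 3: miss, frames [7, 9, 3]
pos 4: 7: hit
pos 5: 3: hit
pos 6: 7: hit
pos 7: 5: miss, frames [7, 9, 3, 5]
pos 8: 9: hit
pos 9: 2: miss, evict 7, frames [9, 3, 5, 2]
At position 9, page 7 is evicted.

7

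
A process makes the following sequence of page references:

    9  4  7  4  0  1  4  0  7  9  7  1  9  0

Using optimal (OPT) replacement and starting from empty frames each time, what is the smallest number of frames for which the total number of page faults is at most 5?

f=1: 14 faults
f=2: 10 faults
f=3: 8 faults
f=4: 6 faults
f=5: 5 faults
Smallest f with faults ≤ 5 is 5.

5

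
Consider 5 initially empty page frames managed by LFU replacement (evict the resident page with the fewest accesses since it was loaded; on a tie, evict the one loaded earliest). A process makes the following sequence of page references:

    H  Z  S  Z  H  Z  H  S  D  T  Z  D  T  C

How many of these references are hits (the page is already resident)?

H → miss, frames [H]
Z → miss, frames [H, Z]
S → miss, frames [H, Z, S]
Z → hit
H → hit
Z → hit
H → hit
S → hit
D → miss, frames [H, Z, S, D]
T → miss, frames [H, Z, S, D, T]
Z → hit
D → hit
T → hit
C → miss, evict S, frames [H, Z, D, T, C]
Hits: 8.

8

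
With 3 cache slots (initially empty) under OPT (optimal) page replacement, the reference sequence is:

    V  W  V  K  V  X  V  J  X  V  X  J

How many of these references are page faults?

5

V → miss, frames {V}
W → miss, frames {V,W}
V → hit
K → miss, frames {V,W,K}
V → hit
X → miss, evict K, frames {V,W,X}
V → hit
J → miss, evict W, frames {V,X,J}
X → hit
V → hit
X → hit
J → hit
Page faults: 5.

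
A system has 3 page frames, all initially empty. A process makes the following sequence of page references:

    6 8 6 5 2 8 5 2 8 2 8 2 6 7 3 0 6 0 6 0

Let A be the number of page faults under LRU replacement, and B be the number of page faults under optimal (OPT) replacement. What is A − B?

2

Under LRU: F F . F F F . . . . . . F F F F F . . . → 10 faults.
Under OPT: F F . F F . . . . . . . F F F F . . . . → 8 faults.
A − B = 10 − 8 = 2.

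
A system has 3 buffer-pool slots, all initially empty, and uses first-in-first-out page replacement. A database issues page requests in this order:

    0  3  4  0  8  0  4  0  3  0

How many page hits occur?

4

0: miss, frames {0}
3: miss, frames {0,3}
4: miss, frames {0,3,4}
0: hit
8: miss, evict 0, frames {3,4,8}
0: miss, evict 3, frames {4,8,0}
4: hit
0: hit
3: miss, evict 4, frames {8,0,3}
0: hit
Hits: 4.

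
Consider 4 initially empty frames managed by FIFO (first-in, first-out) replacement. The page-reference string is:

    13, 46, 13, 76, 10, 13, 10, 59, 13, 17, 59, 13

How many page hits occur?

5

13: miss, frames (13)
46: miss, frames (13 46)
13: hit
76: miss, frames (13 46 76)
10: miss, frames (13 46 76 10)
13: hit
10: hit
59: miss, evict 13, frames (46 76 10 59)
13: miss, evict 46, frames (76 10 59 13)
17: miss, evict 76, frames (10 59 13 17)
59: hit
13: hit
Hits: 5.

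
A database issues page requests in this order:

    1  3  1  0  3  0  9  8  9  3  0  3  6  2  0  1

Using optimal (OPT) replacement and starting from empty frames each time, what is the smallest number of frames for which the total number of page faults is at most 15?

f=1: 16 faults
f=2: 10 faults
f=3: 9 faults
f=4: 8 faults
f=5: 7 faults
f=6: 7 faults
f=7: 7 faults
Smallest f with faults ≤ 15 is 2.

2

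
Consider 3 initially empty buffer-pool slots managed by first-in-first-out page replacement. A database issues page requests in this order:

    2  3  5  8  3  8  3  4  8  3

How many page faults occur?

2: fault, frames {2}
3: fault, frames {2,3}
5: fault, frames {2,3,5}
8: fault, evict 2, frames {3,5,8}
3: hit
8: hit
3: hit
4: fault, evict 3, frames {5,8,4}
8: hit
3: fault, evict 5, frames {8,4,3}
Page faults: 6.

6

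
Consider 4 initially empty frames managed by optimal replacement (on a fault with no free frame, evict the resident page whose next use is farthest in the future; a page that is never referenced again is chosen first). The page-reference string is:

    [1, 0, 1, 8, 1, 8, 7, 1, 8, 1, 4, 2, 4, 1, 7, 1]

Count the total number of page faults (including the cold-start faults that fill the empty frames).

1: fault, frames {1}
0: fault, frames {1,0}
1: hit
8: fault, frames {1,0,8}
1: hit
8: hit
7: fault, frames {1,0,8,7}
1: hit
8: hit
1: hit
4: fault, evict 8, frames {1,0,7,4}
2: fault, evict 0, frames {1,7,4,2}
4: hit
1: hit
7: hit
1: hit
Page faults: 6.

6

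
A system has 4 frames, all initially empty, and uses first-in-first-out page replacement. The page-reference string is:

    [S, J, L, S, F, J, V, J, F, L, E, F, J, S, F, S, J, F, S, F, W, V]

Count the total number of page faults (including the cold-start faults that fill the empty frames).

S: miss, frames (S)
J: miss, frames (S J)
L: miss, frames (S J L)
S: hit
F: miss, frames (S J L F)
J: hit
V: miss, evict S, frames (J L F V)
J: hit
F: hit
L: hit
E: miss, evict J, frames (L F V E)
F: hit
J: miss, evict L, frames (F V E J)
S: miss, evict F, frames (V E J S)
F: miss, evict V, frames (E J S F)
S: hit
J: hit
F: hit
S: hit
F: hit
W: miss, evict E, frames (J S F W)
V: miss, evict J, frames (S F W V)
Page faults: 11.

11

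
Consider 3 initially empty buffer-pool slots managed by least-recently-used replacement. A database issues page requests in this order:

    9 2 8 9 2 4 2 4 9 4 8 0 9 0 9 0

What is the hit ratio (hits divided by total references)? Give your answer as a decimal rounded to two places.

0.56

9 -> miss, frames (9)
2 -> miss, frames (9 2)
8 -> miss, frames (9 2 8)
9 -> hit
2 -> hit
4 -> miss, evict 8, frames (9 2 4)
2 -> hit
4 -> hit
9 -> hit
4 -> hit
8 -> miss, evict 2, frames (9 4 8)
0 -> miss, evict 9, frames (4 8 0)
9 -> miss, evict 4, frames (8 0 9)
0 -> hit
9 -> hit
0 -> hit
Hits: 9 of 16 references → 9/16 = 0.5625.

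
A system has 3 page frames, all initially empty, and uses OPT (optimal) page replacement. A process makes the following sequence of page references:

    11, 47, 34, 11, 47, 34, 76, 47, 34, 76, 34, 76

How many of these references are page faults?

4

11 -> miss, frames {11}
47 -> miss, frames {11,47}
34 -> miss, frames {11,47,34}
11 -> hit
47 -> hit
34 -> hit
76 -> miss, evict 11, frames {47,34,76}
47 -> hit
34 -> hit
76 -> hit
34 -> hit
76 -> hit
Page faults: 4.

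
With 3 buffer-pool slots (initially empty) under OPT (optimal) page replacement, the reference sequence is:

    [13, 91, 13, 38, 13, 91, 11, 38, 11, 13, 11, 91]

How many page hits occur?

13 -> miss, frames {13}
91 -> miss, frames {13,91}
13 -> hit
38 -> miss, frames {13,91,38}
13 -> hit
91 -> hit
11 -> miss, evict 91, frames {13,38,11}
38 -> hit
11 -> hit
13 -> hit
11 -> hit
91 -> miss, evict 11, frames {13,38,91}
Hits: 7.

7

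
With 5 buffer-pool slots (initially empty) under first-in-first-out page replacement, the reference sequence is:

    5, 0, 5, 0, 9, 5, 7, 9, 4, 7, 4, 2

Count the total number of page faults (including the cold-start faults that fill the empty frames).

5 -> fault, frames [5]
0 -> fault, frames [5, 0]
5 -> hit
0 -> hit
9 -> fault, frames [5, 0, 9]
5 -> hit
7 -> fault, frames [5, 0, 9, 7]
9 -> hit
4 -> fault, frames [5, 0, 9, 7, 4]
7 -> hit
4 -> hit
2 -> fault, evict 5, frames [0, 9, 7, 4, 2]
Page faults: 6.

6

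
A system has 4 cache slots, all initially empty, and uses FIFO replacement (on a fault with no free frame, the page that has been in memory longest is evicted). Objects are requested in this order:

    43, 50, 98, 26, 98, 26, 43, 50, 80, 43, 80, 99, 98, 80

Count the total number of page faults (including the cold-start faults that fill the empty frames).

8

43 → fault, frames [43]
50 → fault, frames [43, 50]
98 → fault, frames [43, 50, 98]
26 → fault, frames [43, 50, 98, 26]
98 → hit
26 → hit
43 → hit
50 → hit
80 → fault, evict 43, frames [50, 98, 26, 80]
43 → fault, evict 50, frames [98, 26, 80, 43]
80 → hit
99 → fault, evict 98, frames [26, 80, 43, 99]
98 → fault, evict 26, frames [80, 43, 99, 98]
80 → hit
Page faults: 8.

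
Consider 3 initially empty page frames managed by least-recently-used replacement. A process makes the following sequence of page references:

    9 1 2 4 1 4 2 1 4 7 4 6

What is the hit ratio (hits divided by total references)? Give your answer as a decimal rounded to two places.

9 → fault, frames {9}
1 → fault, frames {9,1}
2 → fault, frames {9,1,2}
4 → fault, evict 9, frames {1,2,4}
1 → hit
4 → hit
2 → hit
1 → hit
4 → hit
7 → fault, evict 2, frames {1,4,7}
4 → hit
6 → fault, evict 1, frames {7,4,6}
Hits: 6 of 12 references → 6/12 = 0.5000.

0.50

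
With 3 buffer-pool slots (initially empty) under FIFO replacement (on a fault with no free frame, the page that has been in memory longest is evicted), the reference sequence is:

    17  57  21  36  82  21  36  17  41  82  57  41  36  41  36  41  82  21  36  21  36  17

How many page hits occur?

10

17 -> miss, frames [17]
57 -> miss, frames [17, 57]
21 -> miss, frames [17, 57, 21]
36 -> miss, evict 17, frames [57, 21, 36]
82 -> miss, evict 57, frames [21, 36, 82]
21 -> hit
36 -> hit
17 -> miss, evict 21, frames [36, 82, 17]
41 -> miss, evict 36, frames [82, 17, 41]
82 -> hit
57 -> miss, evict 82, frames [17, 41, 57]
41 -> hit
36 -> miss, evict 17, frames [41, 57, 36]
41 -> hit
36 -> hit
41 -> hit
82 -> miss, evict 41, frames [57, 36, 82]
21 -> miss, evict 57, frames [36, 82, 21]
36 -> hit
21 -> hit
36 -> hit
17 -> miss, evict 36, frames [82, 21, 17]
Hits: 10.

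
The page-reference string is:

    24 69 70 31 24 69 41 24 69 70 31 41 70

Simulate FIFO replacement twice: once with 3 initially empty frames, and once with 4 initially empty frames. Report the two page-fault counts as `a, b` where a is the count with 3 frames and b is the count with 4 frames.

3 frames: F F F F F F F . . F F . . → 9 faults.
4 frames: F F F F . . F F F F F F . → 10 faults.
10 > 9: adding a frame increased faults — Belady's anomaly.

9, 10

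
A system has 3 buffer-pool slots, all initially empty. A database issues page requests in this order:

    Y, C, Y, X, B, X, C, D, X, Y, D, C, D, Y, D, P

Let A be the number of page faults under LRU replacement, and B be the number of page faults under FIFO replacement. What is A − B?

Under LRU: F F . F F . F F . F . F . . . F → 9 faults.
Under FIFO: F F . F F . . F . F . F . . . F → 8 faults.
A − B = 9 − 8 = 1.

1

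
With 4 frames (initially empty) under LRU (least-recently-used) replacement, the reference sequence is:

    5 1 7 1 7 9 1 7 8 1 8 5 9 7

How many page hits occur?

6

5 → fault, frames {5}
1 → fault, frames {5,1}
7 → fault, frames {5,1,7}
1 → hit
7 → hit
9 → fault, frames {5,1,7,9}
1 → hit
7 → hit
8 → fault, evict 5, frames {9,1,7,8}
1 → hit
8 → hit
5 → fault, evict 9, frames {7,1,8,5}
9 → fault, evict 7, frames {1,8,5,9}
7 → fault, evict 1, frames {8,5,9,7}
Hits: 6.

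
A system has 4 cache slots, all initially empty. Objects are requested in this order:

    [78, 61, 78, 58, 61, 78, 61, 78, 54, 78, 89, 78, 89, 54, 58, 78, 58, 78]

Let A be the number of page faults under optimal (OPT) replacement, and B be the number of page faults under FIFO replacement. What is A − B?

Under OPT: F F . F . . . . F . F . . . . . . . → 5 faults.
Under FIFO: F F . F . . . . F . F F . . . . . . → 6 faults.
A − B = 5 − 6 = -1.

-1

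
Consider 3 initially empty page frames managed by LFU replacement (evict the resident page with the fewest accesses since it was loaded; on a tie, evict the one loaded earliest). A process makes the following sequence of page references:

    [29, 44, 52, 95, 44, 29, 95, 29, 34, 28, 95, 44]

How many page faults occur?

8

29 → miss, frames {29}
44 → miss, frames {29,44}
52 → miss, frames {29,44,52}
95 → miss, evict 29, frames {44,52,95}
44 → hit
29 → miss, evict 52, frames {44,95,29}
95 → hit
29 → hit
34 → miss, evict 44, frames {95,29,34}
28 → miss, evict 34, frames {95,29,28}
95 → hit
44 → miss, evict 28, frames {95,29,44}
Page faults: 8.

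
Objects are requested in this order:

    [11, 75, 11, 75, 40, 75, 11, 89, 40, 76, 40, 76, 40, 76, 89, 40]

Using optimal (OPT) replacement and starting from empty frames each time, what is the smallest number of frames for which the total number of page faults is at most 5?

f=1: 16 faults
f=2: 7 faults
f=3: 5 faults
f=4: 5 faults
f=5: 5 faults
Smallest f with faults ≤ 5 is 3.

3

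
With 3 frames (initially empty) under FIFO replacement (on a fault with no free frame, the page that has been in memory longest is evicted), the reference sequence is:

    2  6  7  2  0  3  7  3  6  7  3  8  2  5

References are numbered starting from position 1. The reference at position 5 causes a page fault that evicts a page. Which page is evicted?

pos 1: 2 → fault, frames (2)
pos 2: 6 → fault, frames (2 6)
pos 3: 7 → fault, frames (2 6 7)
pos 4: 2 → hit
pos 5: 0 → fault, evict 2, frames (6 7 0)
At position 5, page 2 is evicted.

2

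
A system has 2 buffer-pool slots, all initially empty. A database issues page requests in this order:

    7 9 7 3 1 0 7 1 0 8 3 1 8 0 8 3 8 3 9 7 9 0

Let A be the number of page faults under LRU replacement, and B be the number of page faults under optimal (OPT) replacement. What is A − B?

3

Under LRU: F F . F F F F F F F F F F F . F . . F F . F → 17 faults.
Under OPT: F F . F F F . F . F F . F F . F . . F F . F → 14 faults.
A − B = 17 − 14 = 3.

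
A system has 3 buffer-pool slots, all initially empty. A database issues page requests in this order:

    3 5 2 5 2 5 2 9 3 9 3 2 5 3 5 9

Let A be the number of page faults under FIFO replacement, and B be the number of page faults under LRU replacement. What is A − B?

Under FIFO: F F F . . . . F F . . . F . . . → 6 faults.
Under LRU: F F F . . . . F F . . . F . . F → 7 faults.
A − B = 6 − 7 = -1.

-1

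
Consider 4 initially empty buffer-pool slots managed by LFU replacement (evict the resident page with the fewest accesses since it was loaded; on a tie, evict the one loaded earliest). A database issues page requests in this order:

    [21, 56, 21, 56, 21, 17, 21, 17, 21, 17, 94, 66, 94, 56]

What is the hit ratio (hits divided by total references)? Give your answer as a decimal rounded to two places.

0.57

21 -> miss, frames (21)
56 -> miss, frames (21 56)
21 -> hit
56 -> hit
21 -> hit
17 -> miss, frames (21 56 17)
21 -> hit
17 -> hit
21 -> hit
17 -> hit
94 -> miss, frames (21 56 17 94)
66 -> miss, evict 94, frames (21 56 17 66)
94 -> miss, evict 66, frames (21 56 17 94)
56 -> hit
Hits: 8 of 14 references → 8/14 = 0.5714.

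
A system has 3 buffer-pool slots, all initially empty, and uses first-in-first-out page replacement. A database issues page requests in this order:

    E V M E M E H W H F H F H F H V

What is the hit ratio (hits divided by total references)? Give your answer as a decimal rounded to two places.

0.56

E: miss, frames (E)
V: miss, frames (E V)
M: miss, frames (E V M)
E: hit
M: hit
E: hit
H: miss, evict E, frames (V M H)
W: miss, evict V, frames (M H W)
H: hit
F: miss, evict M, frames (H W F)
H: hit
F: hit
H: hit
F: hit
H: hit
V: miss, evict H, frames (W F V)
Hits: 9 of 16 references → 9/16 = 0.5625.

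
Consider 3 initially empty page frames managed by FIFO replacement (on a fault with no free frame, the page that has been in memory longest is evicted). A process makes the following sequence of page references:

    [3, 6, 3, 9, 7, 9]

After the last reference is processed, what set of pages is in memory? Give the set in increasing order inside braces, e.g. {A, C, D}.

3 → miss, frames (3)
6 → miss, frames (3 6)
3 → hit
9 → miss, frames (3 6 9)
7 → miss, evict 3, frames (6 9 7)
9 → hit

{6, 7, 9}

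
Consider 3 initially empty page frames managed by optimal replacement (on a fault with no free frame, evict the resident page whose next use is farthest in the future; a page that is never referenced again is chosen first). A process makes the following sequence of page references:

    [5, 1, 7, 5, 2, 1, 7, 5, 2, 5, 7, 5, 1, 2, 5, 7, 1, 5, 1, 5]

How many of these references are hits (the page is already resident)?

13

5 → miss, frames (5)
1 → miss, frames (5 1)
7 → miss, frames (5 1 7)
5 → hit
2 → miss, evict 5, frames (1 7 2)
1 → hit
7 → hit
5 → miss, evict 1, frames (7 2 5)
2 → hit
5 → hit
7 → hit
5 → hit
1 → miss, evict 7, frames (2 5 1)
2 → hit
5 → hit
7 → miss, evict 2, frames (5 1 7)
1 → hit
5 → hit
1 → hit
5 → hit
Hits: 13.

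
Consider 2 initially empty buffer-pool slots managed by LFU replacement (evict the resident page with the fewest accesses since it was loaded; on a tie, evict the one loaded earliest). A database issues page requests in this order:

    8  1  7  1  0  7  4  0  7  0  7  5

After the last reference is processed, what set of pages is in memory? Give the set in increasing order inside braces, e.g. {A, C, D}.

{1, 5}

8: miss, frames [8]
1: miss, frames [8, 1]
7: miss, evict 8, frames [1, 7]
1: hit
0: miss, evict 7, frames [1, 0]
7: miss, evict 0, frames [1, 7]
4: miss, evict 7, frames [1, 4]
0: miss, evict 4, frames [1, 0]
7: miss, evict 0, frames [1, 7]
0: miss, evict 7, frames [1, 0]
7: miss, evict 0, frames [1, 7]
5: miss, evict 7, frames [1, 5]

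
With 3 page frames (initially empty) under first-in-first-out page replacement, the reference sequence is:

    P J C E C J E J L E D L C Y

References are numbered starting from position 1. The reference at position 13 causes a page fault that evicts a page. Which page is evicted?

E

pos 1: P: fault, frames {P}
pos 2: J: fault, frames {P,J}
pos 3: C: fault, frames {P,J,C}
pos 4: E: fault, evict P, frames {J,C,E}
pos 5: C: hit
pos 6: J: hit
pos 7: E: hit
pos 8: J: hit
pos 9: L: fault, evict J, frames {C,E,L}
pos 10: E: hit
pos 11: D: fault, evict C, frames {E,L,D}
pos 12: L: hit
pos 13: C: fault, evict E, frames {L,D,C}
At position 13, page E is evicted.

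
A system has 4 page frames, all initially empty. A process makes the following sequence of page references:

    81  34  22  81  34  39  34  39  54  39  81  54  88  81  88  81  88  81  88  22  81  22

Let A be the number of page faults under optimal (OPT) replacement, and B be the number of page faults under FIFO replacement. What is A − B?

-2

Under OPT: F F F . . F . . F . . . F . . . . . . . . . → 6 faults.
Under FIFO: F F F . . F . . F . F . F . . . . . . F . . → 8 faults.
A − B = 6 − 8 = -2.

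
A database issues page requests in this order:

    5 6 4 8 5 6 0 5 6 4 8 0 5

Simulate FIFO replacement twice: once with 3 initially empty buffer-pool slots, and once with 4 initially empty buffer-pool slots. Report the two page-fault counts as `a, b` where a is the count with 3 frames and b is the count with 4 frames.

10, 11

3 frames: F F F F F F F . . F F . F → 10 faults.
4 frames: F F F F . . F F F F F F F → 11 faults.
11 > 10: adding a frame increased faults — Belady's anomaly.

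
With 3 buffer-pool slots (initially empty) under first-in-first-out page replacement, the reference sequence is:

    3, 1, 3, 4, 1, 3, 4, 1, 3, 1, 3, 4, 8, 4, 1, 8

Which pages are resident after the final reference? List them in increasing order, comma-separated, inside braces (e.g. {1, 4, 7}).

{1, 4, 8}

3 -> fault, frames (3)
1 -> fault, frames (3 1)
3 -> hit
4 -> fault, frames (3 1 4)
1 -> hit
3 -> hit
4 -> hit
1 -> hit
3 -> hit
1 -> hit
3 -> hit
4 -> hit
8 -> fault, evict 3, frames (1 4 8)
4 -> hit
1 -> hit
8 -> hit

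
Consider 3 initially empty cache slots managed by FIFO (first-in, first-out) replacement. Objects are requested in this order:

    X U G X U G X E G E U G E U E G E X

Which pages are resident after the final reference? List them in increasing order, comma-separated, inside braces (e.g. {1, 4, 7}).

{E, G, X}

X -> miss, frames (X)
U -> miss, frames (X U)
G -> miss, frames (X U G)
X -> hit
U -> hit
G -> hit
X -> hit
E -> miss, evict X, frames (U G E)
G -> hit
E -> hit
U -> hit
G -> hit
E -> hit
U -> hit
E -> hit
G -> hit
E -> hit
X -> miss, evict U, frames (G E X)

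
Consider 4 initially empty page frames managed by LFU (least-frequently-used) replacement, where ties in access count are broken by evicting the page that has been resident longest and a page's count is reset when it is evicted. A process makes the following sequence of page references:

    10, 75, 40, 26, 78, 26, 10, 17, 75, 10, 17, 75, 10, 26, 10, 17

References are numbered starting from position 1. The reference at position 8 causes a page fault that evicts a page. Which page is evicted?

40

pos 1: 10 -> miss, frames {10}
pos 2: 75 -> miss, frames {10,75}
pos 3: 40 -> miss, frames {10,75,40}
pos 4: 26 -> miss, frames {10,75,40,26}
pos 5: 78 -> miss, evict 10, frames {75,40,26,78}
pos 6: 26 -> hit
pos 7: 10 -> miss, evict 75, frames {40,26,78,10}
pos 8: 17 -> miss, evict 40, frames {26,78,10,17}
At position 8, page 40 is evicted.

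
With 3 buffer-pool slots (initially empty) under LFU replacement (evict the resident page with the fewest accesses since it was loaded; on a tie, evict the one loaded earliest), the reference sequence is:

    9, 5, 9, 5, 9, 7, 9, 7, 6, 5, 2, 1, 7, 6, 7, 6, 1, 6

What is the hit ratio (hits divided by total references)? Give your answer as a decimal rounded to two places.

9: fault, frames {9}
5: fault, frames {9,5}
9: hit
5: hit
9: hit
7: fault, frames {9,5,7}
9: hit
7: hit
6: fault, evict 5, frames {9,7,6}
5: fault, evict 6, frames {9,7,5}
2: fault, evict 5, frames {9,7,2}
1: fault, evict 2, frames {9,7,1}
7: hit
6: fault, evict 1, frames {9,7,6}
7: hit
6: hit
1: fault, evict 6, frames {9,7,1}
6: fault, evict 1, frames {9,7,6}
Hits: 8 of 18 references → 8/18 = 0.4444.

0.44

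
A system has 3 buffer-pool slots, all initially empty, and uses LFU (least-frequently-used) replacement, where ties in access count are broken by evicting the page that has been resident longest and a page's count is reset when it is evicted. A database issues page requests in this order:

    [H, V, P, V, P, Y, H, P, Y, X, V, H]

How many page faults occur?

H: miss, frames {H}
V: miss, frames {H,V}
P: miss, frames {H,V,P}
V: hit
P: hit
Y: miss, evict H, frames {V,P,Y}
H: miss, evict Y, frames {V,P,H}
P: hit
Y: miss, evict H, frames {V,P,Y}
X: miss, evict Y, frames {V,P,X}
V: hit
H: miss, evict X, frames {V,P,H}
Page faults: 8.

8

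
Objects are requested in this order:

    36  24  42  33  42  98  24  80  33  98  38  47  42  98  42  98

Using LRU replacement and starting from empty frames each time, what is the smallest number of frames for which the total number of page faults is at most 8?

f=1: 16 faults
f=2: 13 faults
f=3: 13 faults
f=4: 10 faults
f=5: 9 faults
f=6: 9 faults
f=7: 8 faults
f=8: 8 faults
Smallest f with faults ≤ 8 is 7.

7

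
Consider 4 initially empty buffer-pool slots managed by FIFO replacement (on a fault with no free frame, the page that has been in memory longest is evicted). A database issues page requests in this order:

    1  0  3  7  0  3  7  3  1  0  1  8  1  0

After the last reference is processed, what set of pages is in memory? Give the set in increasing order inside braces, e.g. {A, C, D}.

1 -> miss, frames (1)
0 -> miss, frames (1 0)
3 -> miss, frames (1 0 3)
7 -> miss, frames (1 0 3 7)
0 -> hit
3 -> hit
7 -> hit
3 -> hit
1 -> hit
0 -> hit
1 -> hit
8 -> miss, evict 1, frames (0 3 7 8)
1 -> miss, evict 0, frames (3 7 8 1)
0 -> miss, evict 3, frames (7 8 1 0)

{0, 1, 7, 8}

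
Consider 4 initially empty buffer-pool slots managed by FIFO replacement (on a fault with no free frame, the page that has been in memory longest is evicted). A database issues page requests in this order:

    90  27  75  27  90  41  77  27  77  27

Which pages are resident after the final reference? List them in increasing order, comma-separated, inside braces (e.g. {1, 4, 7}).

90 → miss, frames [90]
27 → miss, frames [90, 27]
75 → miss, frames [90, 27, 75]
27 → hit
90 → hit
41 → miss, frames [90, 27, 75, 41]
77 → miss, evict 90, frames [27, 75, 41, 77]
27 → hit
77 → hit
27 → hit

{27, 41, 75, 77}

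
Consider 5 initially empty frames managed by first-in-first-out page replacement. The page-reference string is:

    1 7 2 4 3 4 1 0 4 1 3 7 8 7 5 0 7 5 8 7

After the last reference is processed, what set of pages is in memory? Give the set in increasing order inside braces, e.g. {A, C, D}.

{0, 1, 5, 7, 8}

1 → fault, frames {1}
7 → fault, frames {1,7}
2 → fault, frames {1,7,2}
4 → fault, frames {1,7,2,4}
3 → fault, frames {1,7,2,4,3}
4 → hit
1 → hit
0 → fault, evict 1, frames {7,2,4,3,0}
4 → hit
1 → fault, evict 7, frames {2,4,3,0,1}
3 → hit
7 → fault, evict 2, frames {4,3,0,1,7}
8 → fault, evict 4, frames {3,0,1,7,8}
7 → hit
5 → fault, evict 3, frames {0,1,7,8,5}
0 → hit
7 → hit
5 → hit
8 → hit
7 → hit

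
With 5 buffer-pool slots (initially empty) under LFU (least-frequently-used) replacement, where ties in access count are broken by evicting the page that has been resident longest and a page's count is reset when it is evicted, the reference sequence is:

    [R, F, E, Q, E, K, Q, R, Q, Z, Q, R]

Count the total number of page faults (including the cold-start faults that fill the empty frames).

6

R: fault, frames (R)
F: fault, frames (R F)
E: fault, frames (R F E)
Q: fault, frames (R F E Q)
E: hit
K: fault, frames (R F E Q K)
Q: hit
R: hit
Q: hit
Z: fault, evict F, frames (R E Q K Z)
Q: hit
R: hit
Page faults: 6.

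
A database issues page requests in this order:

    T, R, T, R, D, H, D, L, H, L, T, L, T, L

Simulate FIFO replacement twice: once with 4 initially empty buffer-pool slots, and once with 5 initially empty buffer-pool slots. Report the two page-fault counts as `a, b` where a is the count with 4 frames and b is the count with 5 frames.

4 frames: F F . . F F . F . . F . . . → 6 faults.
5 frames: F F . . F F . F . . . . . . → 5 faults.
5 < 6: adding a frame reduced faults, as is typical.

6, 5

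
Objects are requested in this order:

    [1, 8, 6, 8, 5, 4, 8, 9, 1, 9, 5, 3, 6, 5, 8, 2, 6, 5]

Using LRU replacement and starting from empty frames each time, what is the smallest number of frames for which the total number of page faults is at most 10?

f=1: 18 faults
f=2: 16 faults
f=3: 14 faults
f=4: 12 faults
f=5: 11 faults
f=6: 9 faults
f=7: 8 faults
f=8: 8 faults
Smallest f with faults ≤ 10 is 6.

6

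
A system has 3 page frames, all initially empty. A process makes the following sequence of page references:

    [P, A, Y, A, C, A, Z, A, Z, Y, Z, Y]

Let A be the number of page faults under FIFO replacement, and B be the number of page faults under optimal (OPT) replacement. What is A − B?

2

Under FIFO: F F F . F . F F . F . . → 7 faults.
Under OPT: F F F . F . F . . . . . → 5 faults.
A − B = 7 − 5 = 2.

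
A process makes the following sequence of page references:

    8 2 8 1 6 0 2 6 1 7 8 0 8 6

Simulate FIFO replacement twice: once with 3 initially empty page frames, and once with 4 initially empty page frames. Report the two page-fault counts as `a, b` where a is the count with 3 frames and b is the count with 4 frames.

3 frames: F F . F F F F . F F F F . F → 11 faults.
4 frames: F F . F F F . . . F F . . . → 7 faults.
7 < 11: adding a frame reduced faults, as is typical.

11, 7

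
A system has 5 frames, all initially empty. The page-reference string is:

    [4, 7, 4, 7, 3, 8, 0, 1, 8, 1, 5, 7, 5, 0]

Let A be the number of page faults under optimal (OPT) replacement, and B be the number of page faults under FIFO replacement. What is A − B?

-1

Under OPT: F F . . F F F F . . F . . . → 7 faults.
Under FIFO: F F . . F F F F . . F F . . → 8 faults.
A − B = 7 − 8 = -1.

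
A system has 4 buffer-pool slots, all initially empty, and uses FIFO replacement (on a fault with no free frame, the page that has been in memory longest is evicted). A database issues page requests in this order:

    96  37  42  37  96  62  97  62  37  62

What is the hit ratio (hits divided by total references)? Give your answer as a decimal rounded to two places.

96 → fault, frames (96)
37 → fault, frames (96 37)
42 → fault, frames (96 37 42)
37 → hit
96 → hit
62 → fault, frames (96 37 42 62)
97 → fault, evict 96, frames (37 42 62 97)
62 → hit
37 → hit
62 → hit
Hits: 5 of 10 references → 5/10 = 0.5000.

0.50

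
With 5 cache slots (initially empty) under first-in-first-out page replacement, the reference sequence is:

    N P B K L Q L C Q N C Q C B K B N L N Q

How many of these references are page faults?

N -> fault, frames {N}
P -> fault, frames {N,P}
B -> fault, frames {N,P,B}
K -> fault, frames {N,P,B,K}
L -> fault, frames {N,P,B,K,L}
Q -> fault, evict N, frames {P,B,K,L,Q}
L -> hit
C -> fault, evict P, frames {B,K,L,Q,C}
Q -> hit
N -> fault, evict B, frames {K,L,Q,C,N}
C -> hit
Q -> hit
C -> hit
B -> fault, evict K, frames {L,Q,C,N,B}
K -> fault, evict L, frames {Q,C,N,B,K}
B -> hit
N -> hit
L -> fault, evict Q, frames {C,N,B,K,L}
N -> hit
Q -> fault, evict C, frames {N,B,K,L,Q}
Page faults: 12.

12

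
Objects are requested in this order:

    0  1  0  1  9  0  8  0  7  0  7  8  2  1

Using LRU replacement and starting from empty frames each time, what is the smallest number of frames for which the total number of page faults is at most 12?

f=1: 14 faults
f=2: 9 faults
f=3: 7 faults
f=4: 7 faults
f=5: 7 faults
f=6: 6 faults
Smallest f with faults ≤ 12 is 2.

2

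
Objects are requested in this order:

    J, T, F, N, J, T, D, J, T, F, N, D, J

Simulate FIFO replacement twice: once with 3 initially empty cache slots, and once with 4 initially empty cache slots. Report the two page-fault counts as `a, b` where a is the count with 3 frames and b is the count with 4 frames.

10, 11

3 frames: F F F F F F F . . F F . F → 10 faults.
4 frames: F F F F . . F F F F F F F → 11 faults.
11 > 10: adding a frame increased faults — Belady's anomaly.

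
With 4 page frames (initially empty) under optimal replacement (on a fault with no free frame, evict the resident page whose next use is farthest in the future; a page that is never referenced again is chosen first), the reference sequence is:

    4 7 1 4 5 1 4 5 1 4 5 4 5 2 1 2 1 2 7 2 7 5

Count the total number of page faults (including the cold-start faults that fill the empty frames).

4: fault, frames {4}
7: fault, frames {4,7}
1: fault, frames {4,7,1}
4: hit
5: fault, frames {4,7,1,5}
1: hit
4: hit
5: hit
1: hit
4: hit
5: hit
4: hit
5: hit
2: fault, evict 4, frames {7,1,5,2}
1: hit
2: hit
1: hit
2: hit
7: hit
2: hit
7: hit
5: hit
Page faults: 5.

5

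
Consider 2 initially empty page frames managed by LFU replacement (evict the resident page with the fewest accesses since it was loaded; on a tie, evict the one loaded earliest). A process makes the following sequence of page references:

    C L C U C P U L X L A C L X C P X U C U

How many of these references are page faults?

14

C: miss, frames (C)
L: miss, frames (C L)
C: hit
U: miss, evict L, frames (C U)
C: hit
P: miss, evict U, frames (C P)
U: miss, evict P, frames (C U)
L: miss, evict U, frames (C L)
X: miss, evict L, frames (C X)
L: miss, evict X, frames (C L)
A: miss, evict L, frames (C A)
C: hit
L: miss, evict A, frames (C L)
X: miss, evict L, frames (C X)
C: hit
P: miss, evict X, frames (C P)
X: miss, evict P, frames (C X)
U: miss, evict X, frames (C U)
C: hit
U: hit
Page faults: 14.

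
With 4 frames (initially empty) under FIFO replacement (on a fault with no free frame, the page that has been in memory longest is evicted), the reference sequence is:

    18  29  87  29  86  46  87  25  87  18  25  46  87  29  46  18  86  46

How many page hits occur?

7

18 -> miss, frames [18]
29 -> miss, frames [18, 29]
87 -> miss, frames [18, 29, 87]
29 -> hit
86 -> miss, frames [18, 29, 87, 86]
46 -> miss, evict 18, frames [29, 87, 86, 46]
87 -> hit
25 -> miss, evict 29, frames [87, 86, 46, 25]
87 -> hit
18 -> miss, evict 87, frames [86, 46, 25, 18]
25 -> hit
46 -> hit
87 -> miss, evict 86, frames [46, 25, 18, 87]
29 -> miss, evict 46, frames [25, 18, 87, 29]
46 -> miss, evict 25, frames [18, 87, 29, 46]
18 -> hit
86 -> miss, evict 18, frames [87, 29, 46, 86]
46 -> hit
Hits: 7.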